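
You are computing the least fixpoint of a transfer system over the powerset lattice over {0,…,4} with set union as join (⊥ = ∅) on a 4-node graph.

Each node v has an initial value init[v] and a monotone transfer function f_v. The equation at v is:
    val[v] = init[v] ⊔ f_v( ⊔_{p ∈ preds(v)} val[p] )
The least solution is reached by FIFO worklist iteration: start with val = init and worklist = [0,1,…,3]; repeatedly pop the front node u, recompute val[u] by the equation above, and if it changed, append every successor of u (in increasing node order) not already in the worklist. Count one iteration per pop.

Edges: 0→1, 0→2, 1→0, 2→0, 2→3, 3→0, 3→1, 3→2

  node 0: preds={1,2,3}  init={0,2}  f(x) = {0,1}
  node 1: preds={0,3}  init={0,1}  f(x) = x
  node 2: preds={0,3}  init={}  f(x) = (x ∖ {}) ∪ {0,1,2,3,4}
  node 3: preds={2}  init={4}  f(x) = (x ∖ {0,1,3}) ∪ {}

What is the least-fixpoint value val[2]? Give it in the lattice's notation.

{0,1,2,3,4}

Trace (7 dequeues):
  [1] u=0 | in {0,1,4} | out {0,1,2} | prev {0,2} | push {}
  [2] u=1 | in {0,1,2,4} | out {0,1,2,4} | prev {0,1} | push {0}
  [3] u=2 | in {0,1,2,4} | out {0,1,2,3,4} | prev {} | push {}
  [4] u=3 | in {0,1,2,3,4} | out {2,4} | prev {4} | push {1,2}
  [5] u=0 | in {0,1,2,3,4} | out {0,1,2} | ==
  [6] u=1 | in {0,1,2,4} | out {0,1,2,4} | ==
  [7] u=2 | in {0,1,2,4} | out {0,1,2,3,4} | ==

Converged values:
  [0] {0,1,2}
  [1] {0,1,2,4}
  [2] {0,1,2,3,4}
  [3] {2,4}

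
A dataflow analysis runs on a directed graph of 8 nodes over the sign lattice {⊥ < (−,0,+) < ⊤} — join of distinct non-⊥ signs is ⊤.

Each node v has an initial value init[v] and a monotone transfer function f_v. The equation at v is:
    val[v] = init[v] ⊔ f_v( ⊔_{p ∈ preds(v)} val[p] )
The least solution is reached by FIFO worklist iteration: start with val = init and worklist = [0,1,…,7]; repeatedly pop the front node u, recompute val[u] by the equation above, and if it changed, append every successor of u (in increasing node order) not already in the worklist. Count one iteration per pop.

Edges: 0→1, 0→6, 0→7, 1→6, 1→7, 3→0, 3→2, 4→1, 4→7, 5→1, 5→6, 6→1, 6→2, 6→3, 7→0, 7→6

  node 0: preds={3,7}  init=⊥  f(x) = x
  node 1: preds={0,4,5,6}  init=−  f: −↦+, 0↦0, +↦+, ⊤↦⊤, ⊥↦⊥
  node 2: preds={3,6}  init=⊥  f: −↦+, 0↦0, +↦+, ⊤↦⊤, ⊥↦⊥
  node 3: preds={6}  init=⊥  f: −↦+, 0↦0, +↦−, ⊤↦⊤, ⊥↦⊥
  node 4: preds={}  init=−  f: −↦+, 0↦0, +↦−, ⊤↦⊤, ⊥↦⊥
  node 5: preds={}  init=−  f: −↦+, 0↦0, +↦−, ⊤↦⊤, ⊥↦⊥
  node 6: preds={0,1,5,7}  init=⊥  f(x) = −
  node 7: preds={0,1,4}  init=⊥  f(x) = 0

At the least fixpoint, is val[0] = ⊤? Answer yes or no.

yes

Iteration log — 16 steps:
  step 1. node 0  ⊔preds=⊥  new=⊥  stable
  step 2. node 1  ⊔preds=−  new=⊤  old=−  +wl: 
  step 3. node 2  ⊔preds=⊥  new=⊥  stable
  step 4. node 3  ⊔preds=⊥  new=⊥  stable
  step 5. node 4  ⊔preds=⊥  new=−  stable
  step 6. node 5  ⊔preds=⊥  new=−  stable
  step 7. node 6  ⊔preds=⊤  new=−  old=⊥  +wl: 1,2,3
  step 8. node 7  ⊔preds=⊤  new=0  old=⊥  +wl: 0,6
  step 9. node 1  ⊔preds=−  new=⊤  stable
  step 10. node 2  ⊔preds=−  new=+  old=⊥  +wl: 
  step 11. node 3  ⊔preds=−  new=+  old=⊥  +wl: 2
  step 12. node 0  ⊔preds=⊤  new=⊤  old=⊥  +wl: 1,7
  step 13. node 6  ⊔preds=⊤  new=−  stable
  step 14. node 2  ⊔preds=⊤  new=⊤  old=+  +wl: 
  step 15. node 1  ⊔preds=⊤  new=⊤  stable
  step 16. node 7  ⊔preds=⊤  new=0  stable

Least fixpoint reached:
  node 0: ⊤
  node 1: ⊤
  node 2: ⊤
  node 3: +
  node 4: −
  node 5: −
  node 6: −
  node 7: 0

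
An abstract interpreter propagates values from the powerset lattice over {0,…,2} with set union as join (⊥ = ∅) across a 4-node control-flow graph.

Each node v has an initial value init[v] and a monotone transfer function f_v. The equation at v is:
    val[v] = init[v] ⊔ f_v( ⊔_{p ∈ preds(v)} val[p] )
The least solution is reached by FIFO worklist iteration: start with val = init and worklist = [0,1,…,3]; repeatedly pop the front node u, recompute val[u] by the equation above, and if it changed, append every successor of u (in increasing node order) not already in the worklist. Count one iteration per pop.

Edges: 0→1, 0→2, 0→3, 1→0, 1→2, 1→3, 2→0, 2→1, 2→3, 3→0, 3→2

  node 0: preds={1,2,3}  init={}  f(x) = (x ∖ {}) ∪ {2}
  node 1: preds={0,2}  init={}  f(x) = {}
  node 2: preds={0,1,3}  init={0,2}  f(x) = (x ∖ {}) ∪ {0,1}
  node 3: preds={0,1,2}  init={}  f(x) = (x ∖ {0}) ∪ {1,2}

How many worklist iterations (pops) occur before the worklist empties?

Trace (8 dequeues):
  [1] u=0 | in {0,2} | out {0,2} | prev {} | push {}
  [2] u=1 | in {0,2} | out {} | ==
  [3] u=2 | in {0,2} | out {0,1,2} | prev {0,2} | push {0,1}
  [4] u=3 | in {0,1,2} | out {1,2} | prev {} | push {2}
  [5] u=0 | in {0,1,2} | out {0,1,2} | prev {0,2} | push {3}
  [6] u=1 | in {0,1,2} | out {} | ==
  [7] u=2 | in {0,1,2} | out {0,1,2} | ==
  [8] u=3 | in {0,1,2} | out {1,2} | ==

Converged values:
  [0] {0,1,2}
  [1] {}
  [2] {0,1,2}
  [3] {1,2}

8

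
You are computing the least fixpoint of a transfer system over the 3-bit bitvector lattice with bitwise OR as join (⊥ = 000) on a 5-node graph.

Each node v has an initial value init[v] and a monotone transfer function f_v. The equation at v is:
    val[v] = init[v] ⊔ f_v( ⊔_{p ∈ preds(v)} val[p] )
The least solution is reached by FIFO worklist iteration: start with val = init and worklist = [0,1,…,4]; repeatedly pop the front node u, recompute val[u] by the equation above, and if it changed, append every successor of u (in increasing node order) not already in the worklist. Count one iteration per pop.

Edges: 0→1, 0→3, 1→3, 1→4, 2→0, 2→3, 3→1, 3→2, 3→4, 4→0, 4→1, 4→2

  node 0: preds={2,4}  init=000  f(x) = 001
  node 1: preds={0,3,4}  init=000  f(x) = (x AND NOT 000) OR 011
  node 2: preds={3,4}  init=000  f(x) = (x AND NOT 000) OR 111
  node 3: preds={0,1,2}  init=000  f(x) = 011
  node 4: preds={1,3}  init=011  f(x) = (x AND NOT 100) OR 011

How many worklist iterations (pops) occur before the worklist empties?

8

Iteration log — 8 steps:
  step 1. node 0  ⊔preds=011  new=001  old=000  +wl: 
  step 2. node 1  ⊔preds=011  new=011  old=000  +wl: 
  step 3. node 2  ⊔preds=011  new=111  old=000  +wl: 0
  step 4. node 3  ⊔preds=111  new=011  old=000  +wl: 1,2
  step 5. node 4  ⊔preds=011  new=011  stable
  step 6. node 0  ⊔preds=111  new=001  stable
  step 7. node 1  ⊔preds=011  new=011  stable
  step 8. node 2  ⊔preds=011  new=111  stable

Least fixpoint reached:
  node 0: 001
  node 1: 011
  node 2: 111
  node 3: 011
  node 4: 011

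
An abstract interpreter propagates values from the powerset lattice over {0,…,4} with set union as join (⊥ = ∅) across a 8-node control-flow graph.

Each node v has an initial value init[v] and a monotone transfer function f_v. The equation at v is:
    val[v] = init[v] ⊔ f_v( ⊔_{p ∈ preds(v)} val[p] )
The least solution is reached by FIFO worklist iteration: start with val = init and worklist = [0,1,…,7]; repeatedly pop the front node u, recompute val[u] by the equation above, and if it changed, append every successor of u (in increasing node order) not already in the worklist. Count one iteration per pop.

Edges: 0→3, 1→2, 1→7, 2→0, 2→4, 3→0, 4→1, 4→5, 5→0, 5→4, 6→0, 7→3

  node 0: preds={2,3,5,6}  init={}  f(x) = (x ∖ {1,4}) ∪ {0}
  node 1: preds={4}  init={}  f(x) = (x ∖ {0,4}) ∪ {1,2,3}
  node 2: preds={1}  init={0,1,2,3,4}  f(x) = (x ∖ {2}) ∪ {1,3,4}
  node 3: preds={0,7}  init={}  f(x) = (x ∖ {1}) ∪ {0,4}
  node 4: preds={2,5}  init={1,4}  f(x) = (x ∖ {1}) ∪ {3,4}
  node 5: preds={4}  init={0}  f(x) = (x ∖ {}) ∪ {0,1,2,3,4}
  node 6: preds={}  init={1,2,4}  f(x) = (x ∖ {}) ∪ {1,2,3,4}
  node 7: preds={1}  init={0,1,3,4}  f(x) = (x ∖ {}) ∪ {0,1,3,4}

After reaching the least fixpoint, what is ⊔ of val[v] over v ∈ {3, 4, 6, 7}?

Worklist (12 pops):
  #1 pop 0: in={0,1,2,3,4} → {0,2,3} (was {}); enqueue []
  #2 pop 1: in={1,4} → {1,2,3} (was {}); enqueue []
  #3 pop 2: in={1,2,3} → {0,1,2,3,4} (no change)
  #4 pop 3: in={0,1,2,3,4} → {0,2,3,4} (was {}); enqueue [0]
  #5 pop 4: in={0,1,2,3,4} → {0,1,2,3,4} (was {1,4}); enqueue [1]
  #6 pop 5: in={0,1,2,3,4} → {0,1,2,3,4} (was {0}); enqueue [4]
  #7 pop 6: in={} → {1,2,3,4} (was {1,2,4}); enqueue []
  #8 pop 7: in={1,2,3} → {0,1,2,3,4} (was {0,1,3,4}); enqueue [3]
  #9 pop 0: in={0,1,2,3,4} → {0,2,3} (no change)
  #10 pop 1: in={0,1,2,3,4} → {1,2,3} (no change)
  #11 pop 4: in={0,1,2,3,4} → {0,1,2,3,4} (no change)
  #12 pop 3: in={0,1,2,3,4} → {0,2,3,4} (no change)

Fixpoint:
  val[0] = {0,2,3}
  val[1] = {1,2,3}
  val[2] = {0,1,2,3,4}
  val[3] = {0,2,3,4}
  val[4] = {0,1,2,3,4}
  val[5] = {0,1,2,3,4}
  val[6] = {1,2,3,4}
  val[7] = {0,1,2,3,4}

{0,1,2,3,4}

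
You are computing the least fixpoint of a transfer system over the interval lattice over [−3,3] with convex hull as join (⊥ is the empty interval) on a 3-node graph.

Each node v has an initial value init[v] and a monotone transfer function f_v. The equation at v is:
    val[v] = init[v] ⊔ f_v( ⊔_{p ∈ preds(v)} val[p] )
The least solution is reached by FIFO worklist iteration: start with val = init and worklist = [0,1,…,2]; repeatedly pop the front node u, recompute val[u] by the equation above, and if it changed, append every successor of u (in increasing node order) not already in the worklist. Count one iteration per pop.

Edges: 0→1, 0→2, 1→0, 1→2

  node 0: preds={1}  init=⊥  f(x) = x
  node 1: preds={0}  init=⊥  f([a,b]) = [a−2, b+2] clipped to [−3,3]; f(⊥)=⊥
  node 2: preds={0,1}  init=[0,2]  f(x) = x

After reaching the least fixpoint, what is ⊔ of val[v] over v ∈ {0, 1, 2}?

[0,2]

Worklist (3 pops):
  #1 pop 0: in=⊥ → ⊥ (no change)
  #2 pop 1: in=⊥ → ⊥ (no change)
  #3 pop 2: in=⊥ → [0,2] (no change)

Fixpoint:
  val[0] = ⊥
  val[1] = ⊥
  val[2] = [0,2]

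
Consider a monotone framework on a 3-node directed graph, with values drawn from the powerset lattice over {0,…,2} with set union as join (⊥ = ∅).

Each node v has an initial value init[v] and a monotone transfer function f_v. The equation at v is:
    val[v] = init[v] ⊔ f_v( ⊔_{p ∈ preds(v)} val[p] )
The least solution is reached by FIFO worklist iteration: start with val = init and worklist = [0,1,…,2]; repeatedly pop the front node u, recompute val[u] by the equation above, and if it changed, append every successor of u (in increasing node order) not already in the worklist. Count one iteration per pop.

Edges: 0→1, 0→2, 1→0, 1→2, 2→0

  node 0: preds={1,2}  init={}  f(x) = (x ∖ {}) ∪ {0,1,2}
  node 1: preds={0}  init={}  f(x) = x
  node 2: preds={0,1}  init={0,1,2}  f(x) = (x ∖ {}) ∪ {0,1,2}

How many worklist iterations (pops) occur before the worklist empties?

4

Worklist (4 pops):
  #1 pop 0: in={0,1,2} → {0,1,2} (was {}); enqueue []
  #2 pop 1: in={0,1,2} → {0,1,2} (was {}); enqueue [0]
  #3 pop 2: in={0,1,2} → {0,1,2} (no change)
  #4 pop 0: in={0,1,2} → {0,1,2} (no change)

Fixpoint:
  val[0] = {0,1,2}
  val[1] = {0,1,2}
  val[2] = {0,1,2}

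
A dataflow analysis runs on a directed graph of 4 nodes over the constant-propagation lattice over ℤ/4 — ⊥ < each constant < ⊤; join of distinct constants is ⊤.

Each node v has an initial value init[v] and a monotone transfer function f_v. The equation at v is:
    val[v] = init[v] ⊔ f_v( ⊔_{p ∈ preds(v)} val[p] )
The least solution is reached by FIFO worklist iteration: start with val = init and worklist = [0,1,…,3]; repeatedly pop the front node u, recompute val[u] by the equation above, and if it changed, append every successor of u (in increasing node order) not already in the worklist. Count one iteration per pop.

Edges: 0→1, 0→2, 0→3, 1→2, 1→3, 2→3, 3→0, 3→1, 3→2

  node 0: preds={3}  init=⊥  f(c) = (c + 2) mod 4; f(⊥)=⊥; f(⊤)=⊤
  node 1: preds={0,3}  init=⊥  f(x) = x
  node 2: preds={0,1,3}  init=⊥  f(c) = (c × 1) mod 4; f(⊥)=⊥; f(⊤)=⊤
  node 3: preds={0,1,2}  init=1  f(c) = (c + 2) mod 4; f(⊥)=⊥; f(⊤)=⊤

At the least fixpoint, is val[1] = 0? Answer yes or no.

no

Iteration log — 8 steps:
  step 1. node 0  ⊔preds=1  new=3  old=⊥  +wl: 
  step 2. node 1  ⊔preds=⊤  new=⊤  old=⊥  +wl: 
  step 3. node 2  ⊔preds=⊤  new=⊤  old=⊥  +wl: 
  step 4. node 3  ⊔preds=⊤  new=⊤  old=1  +wl: 0,1,2
  step 5. node 0  ⊔preds=⊤  new=⊤  old=3  +wl: 3
  step 6. node 1  ⊔preds=⊤  new=⊤  stable
  step 7. node 2  ⊔preds=⊤  new=⊤  stable
  step 8. node 3  ⊔preds=⊤  new=⊤  stable

Least fixpoint reached:
  node 0: ⊤
  node 1: ⊤
  node 2: ⊤
  node 3: ⊤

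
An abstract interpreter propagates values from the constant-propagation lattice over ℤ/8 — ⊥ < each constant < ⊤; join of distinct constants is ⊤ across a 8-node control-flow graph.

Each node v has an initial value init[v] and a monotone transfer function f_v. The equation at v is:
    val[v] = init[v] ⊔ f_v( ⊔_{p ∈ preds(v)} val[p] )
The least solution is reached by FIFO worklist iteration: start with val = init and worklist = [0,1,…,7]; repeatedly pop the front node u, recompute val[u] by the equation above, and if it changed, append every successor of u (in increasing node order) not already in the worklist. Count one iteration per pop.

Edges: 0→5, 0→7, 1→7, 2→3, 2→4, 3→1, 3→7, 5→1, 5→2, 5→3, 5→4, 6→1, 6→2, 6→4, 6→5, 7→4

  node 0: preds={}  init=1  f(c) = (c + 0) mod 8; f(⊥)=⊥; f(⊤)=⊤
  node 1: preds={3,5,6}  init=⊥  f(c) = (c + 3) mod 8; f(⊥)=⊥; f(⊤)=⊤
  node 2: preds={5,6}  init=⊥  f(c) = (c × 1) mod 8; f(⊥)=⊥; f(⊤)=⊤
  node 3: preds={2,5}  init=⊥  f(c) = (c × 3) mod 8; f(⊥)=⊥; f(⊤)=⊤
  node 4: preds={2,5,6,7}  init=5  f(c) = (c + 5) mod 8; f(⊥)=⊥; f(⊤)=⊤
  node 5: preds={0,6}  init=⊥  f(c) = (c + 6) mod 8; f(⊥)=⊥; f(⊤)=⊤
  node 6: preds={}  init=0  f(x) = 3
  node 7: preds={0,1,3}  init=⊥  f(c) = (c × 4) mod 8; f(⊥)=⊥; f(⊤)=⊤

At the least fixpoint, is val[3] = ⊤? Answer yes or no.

Worklist (15 pops):
  #1 pop 0: in=⊥ → 1 (no change)
  #2 pop 1: in=0 → 3 (was ⊥); enqueue []
  #3 pop 2: in=0 → 0 (was ⊥); enqueue []
  #4 pop 3: in=0 → 0 (was ⊥); enqueue [1]
  #5 pop 4: in=0 → 5 (no change)
  #6 pop 5: in=⊤ → ⊤ (was ⊥); enqueue [2,3,4]
  #7 pop 6: in=⊥ → ⊤ (was 0); enqueue [5]
  #8 pop 7: in=⊤ → ⊤ (was ⊥); enqueue []
  #9 pop 1: in=⊤ → ⊤ (was 3); enqueue [7]
  #10 pop 2: in=⊤ → ⊤ (was 0); enqueue []
  #11 pop 3: in=⊤ → ⊤ (was 0); enqueue [1]
  #12 pop 4: in=⊤ → ⊤ (was 5); enqueue []
  #13 pop 5: in=⊤ → ⊤ (no change)
  #14 pop 7: in=⊤ → ⊤ (no change)
  #15 pop 1: in=⊤ → ⊤ (no change)

Fixpoint:
  val[0] = 1
  val[1] = ⊤
  val[2] = ⊤
  val[3] = ⊤
  val[4] = ⊤
  val[5] = ⊤
  val[6] = ⊤
  val[7] = ⊤

yes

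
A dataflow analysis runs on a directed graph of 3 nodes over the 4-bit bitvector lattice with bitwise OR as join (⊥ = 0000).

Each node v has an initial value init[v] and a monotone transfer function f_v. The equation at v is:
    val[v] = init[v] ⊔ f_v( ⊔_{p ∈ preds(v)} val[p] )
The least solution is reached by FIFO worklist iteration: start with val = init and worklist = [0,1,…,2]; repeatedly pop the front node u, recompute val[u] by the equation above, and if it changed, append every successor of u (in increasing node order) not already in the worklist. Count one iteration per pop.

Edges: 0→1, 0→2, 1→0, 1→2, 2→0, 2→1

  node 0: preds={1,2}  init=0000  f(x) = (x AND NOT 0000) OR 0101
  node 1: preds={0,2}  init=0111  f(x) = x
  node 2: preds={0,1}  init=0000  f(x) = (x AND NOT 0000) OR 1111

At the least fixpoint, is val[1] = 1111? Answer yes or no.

Trace (7 dequeues):
  [1] u=0 | in 0111 | out 0111 | prev 0000 | push {}
  [2] u=1 | in 0111 | out 0111 | ==
  [3] u=2 | in 0111 | out 1111 | prev 0000 | push {0,1}
  [4] u=0 | in 1111 | out 1111 | prev 0111 | push {2}
  [5] u=1 | in 1111 | out 1111 | prev 0111 | push {0}
  [6] u=2 | in 1111 | out 1111 | ==
  [7] u=0 | in 1111 | out 1111 | ==

Converged values:
  [0] 1111
  [1] 1111
  [2] 1111

yes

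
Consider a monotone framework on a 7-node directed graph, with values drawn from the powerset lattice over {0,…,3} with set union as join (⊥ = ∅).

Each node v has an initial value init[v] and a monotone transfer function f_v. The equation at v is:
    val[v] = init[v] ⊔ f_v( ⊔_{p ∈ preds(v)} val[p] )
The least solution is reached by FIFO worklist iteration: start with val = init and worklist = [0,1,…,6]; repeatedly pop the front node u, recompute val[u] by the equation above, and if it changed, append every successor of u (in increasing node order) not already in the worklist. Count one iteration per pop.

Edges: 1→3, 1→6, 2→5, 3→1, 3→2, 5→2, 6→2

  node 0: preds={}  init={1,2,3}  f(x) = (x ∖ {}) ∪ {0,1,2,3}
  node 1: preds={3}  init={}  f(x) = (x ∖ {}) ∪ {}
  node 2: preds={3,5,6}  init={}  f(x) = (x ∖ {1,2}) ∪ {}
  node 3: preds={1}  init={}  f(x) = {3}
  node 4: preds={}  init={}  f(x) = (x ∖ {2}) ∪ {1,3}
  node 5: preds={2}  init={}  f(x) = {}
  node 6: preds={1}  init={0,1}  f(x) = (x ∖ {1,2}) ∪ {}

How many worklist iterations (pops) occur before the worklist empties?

13

Trace (13 dequeues):
  [1] u=0 | in {} | out {0,1,2,3} | prev {1,2,3} | push {}
  [2] u=1 | in {} | out {} | ==
  [3] u=2 | in {0,1} | out {0} | prev {} | push {}
  [4] u=3 | in {} | out {3} | prev {} | push {1,2}
  [5] u=4 | in {} | out {1,3} | prev {} | push {}
  [6] u=5 | in {0} | out {} | ==
  [7] u=6 | in {} | out {0,1} | ==
  [8] u=1 | in {3} | out {3} | prev {} | push {3,6}
  [9] u=2 | in {0,1,3} | out {0,3} | prev {0} | push {5}
  [10] u=3 | in {3} | out {3} | ==
  [11] u=6 | in {3} | out {0,1,3} | prev {0,1} | push {2}
  [12] u=5 | in {0,3} | out {} | ==
  [13] u=2 | in {0,1,3} | out {0,3} | ==

Converged values:
  [0] {0,1,2,3}
  [1] {3}
  [2] {0,3}
  [3] {3}
  [4] {1,3}
  [5] {}
  [6] {0,1,3}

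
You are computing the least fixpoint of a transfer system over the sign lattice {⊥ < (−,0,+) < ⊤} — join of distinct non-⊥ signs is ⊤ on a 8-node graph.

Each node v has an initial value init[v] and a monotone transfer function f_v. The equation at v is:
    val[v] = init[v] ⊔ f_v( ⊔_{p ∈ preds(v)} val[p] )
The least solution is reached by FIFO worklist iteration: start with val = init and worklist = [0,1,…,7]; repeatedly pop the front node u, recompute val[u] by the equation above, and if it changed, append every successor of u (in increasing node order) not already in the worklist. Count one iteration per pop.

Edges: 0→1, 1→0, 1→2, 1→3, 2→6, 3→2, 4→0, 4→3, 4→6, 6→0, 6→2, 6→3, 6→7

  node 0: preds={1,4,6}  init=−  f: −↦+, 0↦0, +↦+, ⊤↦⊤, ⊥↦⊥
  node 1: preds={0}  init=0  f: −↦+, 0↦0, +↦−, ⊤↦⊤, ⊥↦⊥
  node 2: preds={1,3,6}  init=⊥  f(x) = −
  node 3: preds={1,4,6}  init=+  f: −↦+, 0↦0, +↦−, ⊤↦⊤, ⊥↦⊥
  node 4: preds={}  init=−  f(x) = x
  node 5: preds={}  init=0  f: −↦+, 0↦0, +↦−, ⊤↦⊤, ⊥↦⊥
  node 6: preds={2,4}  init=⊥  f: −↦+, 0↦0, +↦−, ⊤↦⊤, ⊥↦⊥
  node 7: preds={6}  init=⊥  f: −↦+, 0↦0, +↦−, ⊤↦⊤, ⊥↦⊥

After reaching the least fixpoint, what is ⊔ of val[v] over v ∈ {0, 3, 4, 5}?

Iteration log — 11 steps:
  step 1. node 0  ⊔preds=⊤  new=⊤  old=−  +wl: 
  step 2. node 1  ⊔preds=⊤  new=⊤  old=0  +wl: 0
  step 3. node 2  ⊔preds=⊤  new=−  old=⊥  +wl: 
  step 4. node 3  ⊔preds=⊤  new=⊤  old=+  +wl: 2
  step 5. node 4  ⊔preds=⊥  new=−  stable
  step 6. node 5  ⊔preds=⊥  new=0  stable
  step 7. node 6  ⊔preds=−  new=+  old=⊥  +wl: 3
  step 8. node 7  ⊔preds=+  new=−  old=⊥  +wl: 
  step 9. node 0  ⊔preds=⊤  new=⊤  stable
  step 10. node 2  ⊔preds=⊤  new=−  stable
  step 11. node 3  ⊔preds=⊤  new=⊤  stable

Least fixpoint reached:
  node 0: ⊤
  node 1: ⊤
  node 2: −
  node 3: ⊤
  node 4: −
  node 5: 0
  node 6: +
  node 7: −

⊤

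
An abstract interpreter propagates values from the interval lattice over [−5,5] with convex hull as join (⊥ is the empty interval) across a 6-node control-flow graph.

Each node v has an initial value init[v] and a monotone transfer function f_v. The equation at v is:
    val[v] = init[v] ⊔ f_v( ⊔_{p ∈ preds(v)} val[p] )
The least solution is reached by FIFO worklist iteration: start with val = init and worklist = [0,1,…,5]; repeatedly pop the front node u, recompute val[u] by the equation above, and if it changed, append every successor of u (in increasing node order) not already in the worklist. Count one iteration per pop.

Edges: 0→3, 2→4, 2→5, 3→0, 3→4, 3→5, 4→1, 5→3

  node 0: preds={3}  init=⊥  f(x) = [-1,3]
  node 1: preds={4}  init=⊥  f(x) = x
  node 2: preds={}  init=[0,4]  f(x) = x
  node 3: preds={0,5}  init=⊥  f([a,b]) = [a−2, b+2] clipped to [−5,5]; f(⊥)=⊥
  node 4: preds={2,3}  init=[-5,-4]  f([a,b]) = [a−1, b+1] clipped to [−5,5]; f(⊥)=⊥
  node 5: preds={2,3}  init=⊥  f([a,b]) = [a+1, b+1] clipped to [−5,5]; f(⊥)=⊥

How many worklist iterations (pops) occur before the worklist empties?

Iteration log — 17 steps:
  step 1. node 0  ⊔preds=⊥  new=[-1,3]  old=⊥  +wl: 
  step 2. node 1  ⊔preds=[-5,-4]  new=[-5,-4]  old=⊥  +wl: 
  step 3. node 2  ⊔preds=⊥  new=[0,4]  stable
  step 4. node 3  ⊔preds=[-1,3]  new=[-3,5]  old=⊥  +wl: 0
  step 5. node 4  ⊔preds=[-3,5]  new=[-5,5]  old=[-5,-4]  +wl: 1
  step 6. node 5  ⊔preds=[-3,5]  new=[-2,5]  old=⊥  +wl: 3
  step 7. node 0  ⊔preds=[-3,5]  new=[-1,3]  stable
  step 8. node 1  ⊔preds=[-5,5]  new=[-5,5]  old=[-5,-4]  +wl: 
  step 9. node 3  ⊔preds=[-2,5]  new=[-4,5]  old=[-3,5]  +wl: 0,4,5
  step 10. node 0  ⊔preds=[-4,5]  new=[-1,3]  stable
  step 11. node 4  ⊔preds=[-4,5]  new=[-5,5]  stable
  step 12. node 5  ⊔preds=[-4,5]  new=[-3,5]  old=[-2,5]  +wl: 3
  step 13. node 3  ⊔preds=[-3,5]  new=[-5,5]  old=[-4,5]  +wl: 0,4,5
  step 14. node 0  ⊔preds=[-5,5]  new=[-1,3]  stable
  step 15. node 4  ⊔preds=[-5,5]  new=[-5,5]  stable
  step 16. node 5  ⊔preds=[-5,5]  new=[-4,5]  old=[-3,5]  +wl: 3
  step 17. node 3  ⊔preds=[-4,5]  new=[-5,5]  stable

Least fixpoint reached:
  node 0: [-1,3]
  node 1: [-5,5]
  node 2: [0,4]
  node 3: [-5,5]
  node 4: [-5,5]
  node 5: [-4,5]

17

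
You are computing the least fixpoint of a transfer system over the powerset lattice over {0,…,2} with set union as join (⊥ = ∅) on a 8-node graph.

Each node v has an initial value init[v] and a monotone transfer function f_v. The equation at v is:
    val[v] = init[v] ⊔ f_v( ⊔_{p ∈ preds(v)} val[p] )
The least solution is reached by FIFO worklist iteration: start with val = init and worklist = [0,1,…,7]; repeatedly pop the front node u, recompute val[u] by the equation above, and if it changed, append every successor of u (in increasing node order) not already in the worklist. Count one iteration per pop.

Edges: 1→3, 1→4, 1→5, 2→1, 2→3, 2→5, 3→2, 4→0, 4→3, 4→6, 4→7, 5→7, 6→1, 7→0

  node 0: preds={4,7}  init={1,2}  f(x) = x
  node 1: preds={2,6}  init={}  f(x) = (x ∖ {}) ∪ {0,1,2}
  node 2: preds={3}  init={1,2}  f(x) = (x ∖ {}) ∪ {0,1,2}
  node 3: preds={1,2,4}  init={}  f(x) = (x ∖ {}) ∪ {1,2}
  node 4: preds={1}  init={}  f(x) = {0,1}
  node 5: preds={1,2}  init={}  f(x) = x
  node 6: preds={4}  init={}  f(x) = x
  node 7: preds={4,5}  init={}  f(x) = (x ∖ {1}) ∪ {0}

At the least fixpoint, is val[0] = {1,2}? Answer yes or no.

Iteration log — 12 steps:
  step 1. node 0  ⊔preds={}  new={1,2}  stable
  step 2. node 1  ⊔preds={1,2}  new={0,1,2}  old={}  +wl: 
  step 3. node 2  ⊔preds={}  new={0,1,2}  old={1,2}  +wl: 1
  step 4. node 3  ⊔preds={0,1,2}  new={0,1,2}  old={}  +wl: 2
  step 5. node 4  ⊔preds={0,1,2}  new={0,1}  old={}  +wl: 0,3
  step 6. node 5  ⊔preds={0,1,2}  new={0,1,2}  old={}  +wl: 
  step 7. node 6  ⊔preds={0,1}  new={0,1}  old={}  +wl: 
  step 8. node 7  ⊔preds={0,1,2}  new={0,2}  old={}  +wl: 
  step 9. node 1  ⊔preds={0,1,2}  new={0,1,2}  stable
  step 10. node 2  ⊔preds={0,1,2}  new={0,1,2}  stable
  step 11. node 0  ⊔preds={0,1,2}  new={0,1,2}  old={1,2}  +wl: 
  step 12. node 3  ⊔preds={0,1,2}  new={0,1,2}  stable

Least fixpoint reached:
  node 0: {0,1,2}
  node 1: {0,1,2}
  node 2: {0,1,2}
  node 3: {0,1,2}
  node 4: {0,1}
  node 5: {0,1,2}
  node 6: {0,1}
  node 7: {0,2}

no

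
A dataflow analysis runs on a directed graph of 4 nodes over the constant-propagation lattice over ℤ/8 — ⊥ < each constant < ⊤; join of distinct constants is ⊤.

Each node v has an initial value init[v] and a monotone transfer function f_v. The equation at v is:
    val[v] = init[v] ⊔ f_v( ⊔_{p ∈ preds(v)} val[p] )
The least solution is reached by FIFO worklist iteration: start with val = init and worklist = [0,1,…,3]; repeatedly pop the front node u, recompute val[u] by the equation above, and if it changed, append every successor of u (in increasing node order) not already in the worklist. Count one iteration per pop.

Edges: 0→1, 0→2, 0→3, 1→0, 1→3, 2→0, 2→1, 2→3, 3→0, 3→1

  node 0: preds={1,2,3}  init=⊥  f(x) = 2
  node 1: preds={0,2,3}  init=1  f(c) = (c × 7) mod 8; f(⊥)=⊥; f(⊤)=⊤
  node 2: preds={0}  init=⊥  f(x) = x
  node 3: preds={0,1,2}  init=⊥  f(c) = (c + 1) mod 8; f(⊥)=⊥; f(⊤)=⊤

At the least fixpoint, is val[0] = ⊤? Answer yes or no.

no

Trace (6 dequeues):
  [1] u=0 | in 1 | out 2 | prev ⊥ | push {}
  [2] u=1 | in 2 | out ⊤ | prev 1 | push {0}
  [3] u=2 | in 2 | out 2 | prev ⊥ | push {1}
  [4] u=3 | in ⊤ | out ⊤ | prev ⊥ | push {}
  [5] u=0 | in ⊤ | out 2 | ==
  [6] u=1 | in ⊤ | out ⊤ | ==

Converged values:
  [0] 2
  [1] ⊤
  [2] 2
  [3] ⊤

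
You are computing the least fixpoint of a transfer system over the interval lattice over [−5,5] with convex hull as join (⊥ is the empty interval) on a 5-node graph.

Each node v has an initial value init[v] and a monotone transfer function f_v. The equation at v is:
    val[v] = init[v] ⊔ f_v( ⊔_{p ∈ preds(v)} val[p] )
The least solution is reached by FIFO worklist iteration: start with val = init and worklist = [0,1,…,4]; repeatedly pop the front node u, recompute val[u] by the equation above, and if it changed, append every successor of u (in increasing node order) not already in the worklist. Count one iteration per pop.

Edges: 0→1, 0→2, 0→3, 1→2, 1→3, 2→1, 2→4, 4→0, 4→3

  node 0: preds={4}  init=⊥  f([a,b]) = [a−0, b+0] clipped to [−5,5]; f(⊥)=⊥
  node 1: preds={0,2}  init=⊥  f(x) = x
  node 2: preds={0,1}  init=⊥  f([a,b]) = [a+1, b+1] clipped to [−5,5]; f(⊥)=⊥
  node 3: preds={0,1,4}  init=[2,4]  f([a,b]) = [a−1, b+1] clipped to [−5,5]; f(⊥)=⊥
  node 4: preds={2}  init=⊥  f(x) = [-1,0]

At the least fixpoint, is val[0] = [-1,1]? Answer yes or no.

Trace (30 dequeues):
  [1] u=0 | in ⊥ | out ⊥ | ==
  [2] u=1 | in ⊥ | out ⊥ | ==
  [3] u=2 | in ⊥ | out ⊥ | ==
  [4] u=3 | in ⊥ | out [2,4] | ==
  [5] u=4 | in ⊥ | out [-1,0] | prev ⊥ | push {0,3}
  [6] u=0 | in [-1,0] | out [-1,0] | prev ⊥ | push {1,2}
  [7] u=3 | in [-1,0] | out [-2,4] | prev [2,4] | push {}
  [8] u=1 | in [-1,0] | out [-1,0] | prev ⊥ | push {3}
  [9] u=2 | in [-1,0] | out [0,1] | prev ⊥ | push {1,4}
  [10] u=3 | in [-1,0] | out [-2,4] | ==
  [11] u=1 | in [-1,1] | out [-1,1] | prev [-1,0] | push {2,3}
  [12] u=4 | in [0,1] | out [-1,0] | ==
  [13] u=2 | in [-1,1] | out [0,2] | prev [0,1] | push {1,4}
  [14] u=3 | in [-1,1] | out [-2,4] | ==
  [15] u=1 | in [-1,2] | out [-1,2] | prev [-1,1] | push {2,3}
  [16] u=4 | in [0,2] | out [-1,0] | ==
  [17] u=2 | in [-1,2] | out [0,3] | prev [0,2] | push {1,4}
  [18] u=3 | in [-1,2] | out [-2,4] | ==
  [19] u=1 | in [-1,3] | out [-1,3] | prev [-1,2] | push {2,3}
  [20] u=4 | in [0,3] | out [-1,0] | ==
  [21] u=2 | in [-1,3] | out [0,4] | prev [0,3] | push {1,4}
  [22] u=3 | in [-1,3] | out [-2,4] | ==
  [23] u=1 | in [-1,4] | out [-1,4] | prev [-1,3] | push {2,3}
  [24] u=4 | in [0,4] | out [-1,0] | ==
  [25] u=2 | in [-1,4] | out [0,5] | prev [0,4] | push {1,4}
  [26] u=3 | in [-1,4] | out [-2,5] | prev [-2,4] | push {}
  [27] u=1 | in [-1,5] | out [-1,5] | prev [-1,4] | push {2,3}
  [28] u=4 | in [0,5] | out [-1,0] | ==
  [29] u=2 | in [-1,5] | out [0,5] | ==
  [30] u=3 | in [-1,5] | out [-2,5] | ==

Converged values:
  [0] [-1,0]
  [1] [-1,5]
  [2] [0,5]
  [3] [-2,5]
  [4] [-1,0]

no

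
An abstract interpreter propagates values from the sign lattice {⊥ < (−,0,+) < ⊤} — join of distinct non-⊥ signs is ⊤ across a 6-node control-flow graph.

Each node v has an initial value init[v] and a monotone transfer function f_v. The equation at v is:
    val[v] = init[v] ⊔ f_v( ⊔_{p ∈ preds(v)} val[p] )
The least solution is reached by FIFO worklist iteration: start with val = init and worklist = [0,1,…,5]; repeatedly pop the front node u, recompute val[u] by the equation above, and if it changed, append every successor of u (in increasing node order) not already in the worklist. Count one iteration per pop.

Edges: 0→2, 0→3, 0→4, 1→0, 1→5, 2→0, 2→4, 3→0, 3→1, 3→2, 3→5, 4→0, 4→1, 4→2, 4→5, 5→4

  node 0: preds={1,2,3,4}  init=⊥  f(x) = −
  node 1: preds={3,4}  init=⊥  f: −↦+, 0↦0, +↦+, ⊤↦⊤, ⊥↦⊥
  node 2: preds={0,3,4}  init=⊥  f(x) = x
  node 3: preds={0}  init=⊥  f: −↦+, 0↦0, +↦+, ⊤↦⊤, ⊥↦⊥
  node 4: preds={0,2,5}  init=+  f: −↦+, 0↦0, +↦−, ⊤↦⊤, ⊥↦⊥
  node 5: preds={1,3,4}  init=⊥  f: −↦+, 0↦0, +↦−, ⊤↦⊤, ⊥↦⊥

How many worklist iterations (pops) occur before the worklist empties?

12

Iteration log — 12 steps:
  step 1. node 0  ⊔preds=+  new=−  old=⊥  +wl: 
  step 2. node 1  ⊔preds=+  new=+  old=⊥  +wl: 0
  step 3. node 2  ⊔preds=⊤  new=⊤  old=⊥  +wl: 
  step 4. node 3  ⊔preds=−  new=+  old=⊥  +wl: 1,2
  step 5. node 4  ⊔preds=⊤  new=⊤  old=+  +wl: 
  step 6. node 5  ⊔preds=⊤  new=⊤  old=⊥  +wl: 4
  step 7. node 0  ⊔preds=⊤  new=−  stable
  step 8. node 1  ⊔preds=⊤  new=⊤  old=+  +wl: 0,5
  step 9. node 2  ⊔preds=⊤  new=⊤  stable
  step 10. node 4  ⊔preds=⊤  new=⊤  stable
  step 11. node 0  ⊔preds=⊤  new=−  stable
  step 12. node 5  ⊔preds=⊤  new=⊤  stable

Least fixpoint reached:
  node 0: −
  node 1: ⊤
  node 2: ⊤
  node 3: +
  node 4: ⊤
  node 5: ⊤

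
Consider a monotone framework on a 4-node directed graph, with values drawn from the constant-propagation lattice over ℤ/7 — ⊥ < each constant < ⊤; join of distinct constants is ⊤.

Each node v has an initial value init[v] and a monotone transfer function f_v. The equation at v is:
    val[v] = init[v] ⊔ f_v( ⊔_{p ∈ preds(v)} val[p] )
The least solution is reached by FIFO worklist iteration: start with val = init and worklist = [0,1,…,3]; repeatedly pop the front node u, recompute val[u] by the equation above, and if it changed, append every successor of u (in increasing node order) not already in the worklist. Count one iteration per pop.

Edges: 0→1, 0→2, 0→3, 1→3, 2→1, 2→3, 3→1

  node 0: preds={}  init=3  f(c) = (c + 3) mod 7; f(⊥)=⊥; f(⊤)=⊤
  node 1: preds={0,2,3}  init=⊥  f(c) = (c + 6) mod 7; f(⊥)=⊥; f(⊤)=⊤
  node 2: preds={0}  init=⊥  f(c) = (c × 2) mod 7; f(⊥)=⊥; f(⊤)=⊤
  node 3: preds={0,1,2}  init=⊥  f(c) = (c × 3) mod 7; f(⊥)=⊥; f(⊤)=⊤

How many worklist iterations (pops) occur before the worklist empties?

6

Worklist (6 pops):
  #1 pop 0: in=⊥ → 3 (no change)
  #2 pop 1: in=3 → 2 (was ⊥); enqueue []
  #3 pop 2: in=3 → 6 (was ⊥); enqueue [1]
  #4 pop 3: in=⊤ → ⊤ (was ⊥); enqueue []
  #5 pop 1: in=⊤ → ⊤ (was 2); enqueue [3]
  #6 pop 3: in=⊤ → ⊤ (no change)

Fixpoint:
  val[0] = 3
  val[1] = ⊤
  val[2] = 6
  val[3] = ⊤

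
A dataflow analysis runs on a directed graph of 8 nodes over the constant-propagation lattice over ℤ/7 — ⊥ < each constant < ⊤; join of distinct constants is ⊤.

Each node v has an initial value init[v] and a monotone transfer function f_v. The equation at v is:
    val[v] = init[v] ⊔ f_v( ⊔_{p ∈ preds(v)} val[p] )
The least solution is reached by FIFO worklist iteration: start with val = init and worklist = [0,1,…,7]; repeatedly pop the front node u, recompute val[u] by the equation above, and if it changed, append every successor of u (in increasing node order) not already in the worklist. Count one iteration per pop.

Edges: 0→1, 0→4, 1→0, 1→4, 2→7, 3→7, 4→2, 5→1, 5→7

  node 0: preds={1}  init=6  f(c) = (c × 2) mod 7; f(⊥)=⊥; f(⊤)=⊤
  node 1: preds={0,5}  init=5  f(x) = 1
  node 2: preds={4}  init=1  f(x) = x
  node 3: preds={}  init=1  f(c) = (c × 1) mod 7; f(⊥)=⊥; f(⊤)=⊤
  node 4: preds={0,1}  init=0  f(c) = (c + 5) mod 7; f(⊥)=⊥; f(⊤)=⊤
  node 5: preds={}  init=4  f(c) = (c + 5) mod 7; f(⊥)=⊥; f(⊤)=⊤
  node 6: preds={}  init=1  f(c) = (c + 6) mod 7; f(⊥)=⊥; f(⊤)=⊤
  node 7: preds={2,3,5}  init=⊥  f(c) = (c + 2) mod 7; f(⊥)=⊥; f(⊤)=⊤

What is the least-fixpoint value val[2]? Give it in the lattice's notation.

⊤

Iteration log — 10 steps:
  step 1. node 0  ⊔preds=5  new=⊤  old=6  +wl: 
  step 2. node 1  ⊔preds=⊤  new=⊤  old=5  +wl: 0
  step 3. node 2  ⊔preds=0  new=⊤  old=1  +wl: 
  step 4. node 3  ⊔preds=⊥  new=1  stable
  step 5. node 4  ⊔preds=⊤  new=⊤  old=0  +wl: 2
  step 6. node 5  ⊔preds=⊥  new=4  stable
  step 7. node 6  ⊔preds=⊥  new=1  stable
  step 8. node 7  ⊔preds=⊤  new=⊤  old=⊥  +wl: 
  step 9. node 0  ⊔preds=⊤  new=⊤  stable
  step 10. node 2  ⊔preds=⊤  new=⊤  stable

Least fixpoint reached:
  node 0: ⊤
  node 1: ⊤
  node 2: ⊤
  node 3: 1
  node 4: ⊤
  node 5: 4
  node 6: 1
  node 7: ⊤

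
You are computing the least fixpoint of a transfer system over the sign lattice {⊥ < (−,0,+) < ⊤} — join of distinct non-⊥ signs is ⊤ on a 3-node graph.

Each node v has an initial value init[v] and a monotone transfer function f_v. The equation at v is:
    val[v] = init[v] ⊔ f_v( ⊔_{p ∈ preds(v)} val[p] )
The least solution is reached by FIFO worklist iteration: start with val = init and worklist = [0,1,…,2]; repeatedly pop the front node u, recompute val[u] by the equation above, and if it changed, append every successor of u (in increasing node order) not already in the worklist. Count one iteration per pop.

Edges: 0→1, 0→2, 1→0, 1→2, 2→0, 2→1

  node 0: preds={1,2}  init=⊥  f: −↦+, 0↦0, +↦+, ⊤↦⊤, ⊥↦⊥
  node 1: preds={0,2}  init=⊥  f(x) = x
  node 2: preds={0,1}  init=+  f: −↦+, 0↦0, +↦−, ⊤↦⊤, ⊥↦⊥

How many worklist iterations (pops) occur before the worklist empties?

7

Iteration log — 7 steps:
  step 1. node 0  ⊔preds=+  new=+  old=⊥  +wl: 
  step 2. node 1  ⊔preds=+  new=+  old=⊥  +wl: 0
  step 3. node 2  ⊔preds=+  new=⊤  old=+  +wl: 1
  step 4. node 0  ⊔preds=⊤  new=⊤  old=+  +wl: 2
  step 5. node 1  ⊔preds=⊤  new=⊤  old=+  +wl: 0
  step 6. node 2  ⊔preds=⊤  new=⊤  stable
  step 7. node 0  ⊔preds=⊤  new=⊤  stable

Least fixpoint reached:
  node 0: ⊤
  node 1: ⊤
  node 2: ⊤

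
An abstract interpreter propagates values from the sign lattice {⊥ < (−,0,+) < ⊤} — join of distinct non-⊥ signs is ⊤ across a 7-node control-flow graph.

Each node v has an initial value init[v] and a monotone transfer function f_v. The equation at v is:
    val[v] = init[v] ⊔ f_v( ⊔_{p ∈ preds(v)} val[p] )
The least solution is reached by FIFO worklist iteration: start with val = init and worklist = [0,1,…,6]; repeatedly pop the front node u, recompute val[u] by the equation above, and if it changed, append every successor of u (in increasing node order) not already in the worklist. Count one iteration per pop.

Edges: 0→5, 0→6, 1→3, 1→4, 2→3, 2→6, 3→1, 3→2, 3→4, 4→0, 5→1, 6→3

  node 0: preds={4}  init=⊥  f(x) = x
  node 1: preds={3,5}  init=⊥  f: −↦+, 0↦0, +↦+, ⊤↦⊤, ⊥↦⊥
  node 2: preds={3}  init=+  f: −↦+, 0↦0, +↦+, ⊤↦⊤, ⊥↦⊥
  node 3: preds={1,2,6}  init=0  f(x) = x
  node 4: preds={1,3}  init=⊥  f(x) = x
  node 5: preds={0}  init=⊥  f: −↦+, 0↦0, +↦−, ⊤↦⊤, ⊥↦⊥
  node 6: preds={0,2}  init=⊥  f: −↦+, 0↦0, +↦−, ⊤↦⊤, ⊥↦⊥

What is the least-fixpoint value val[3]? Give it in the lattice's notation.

Worklist (15 pops):
  #1 pop 0: in=⊥ → ⊥ (no change)
  #2 pop 1: in=0 → 0 (was ⊥); enqueue []
  #3 pop 2: in=0 → ⊤ (was +); enqueue []
  #4 pop 3: in=⊤ → ⊤ (was 0); enqueue [1,2]
  #5 pop 4: in=⊤ → ⊤ (was ⊥); enqueue [0]
  #6 pop 5: in=⊥ → ⊥ (no change)
  #7 pop 6: in=⊤ → ⊤ (was ⊥); enqueue [3]
  #8 pop 1: in=⊤ → ⊤ (was 0); enqueue [4]
  #9 pop 2: in=⊤ → ⊤ (no change)
  #10 pop 0: in=⊤ → ⊤ (was ⊥); enqueue [5,6]
  #11 pop 3: in=⊤ → ⊤ (no change)
  #12 pop 4: in=⊤ → ⊤ (no change)
  #13 pop 5: in=⊤ → ⊤ (was ⊥); enqueue [1]
  #14 pop 6: in=⊤ → ⊤ (no change)
  #15 pop 1: in=⊤ → ⊤ (no change)

Fixpoint:
  val[0] = ⊤
  val[1] = ⊤
  val[2] = ⊤
  val[3] = ⊤
  val[4] = ⊤
  val[5] = ⊤
  val[6] = ⊤

⊤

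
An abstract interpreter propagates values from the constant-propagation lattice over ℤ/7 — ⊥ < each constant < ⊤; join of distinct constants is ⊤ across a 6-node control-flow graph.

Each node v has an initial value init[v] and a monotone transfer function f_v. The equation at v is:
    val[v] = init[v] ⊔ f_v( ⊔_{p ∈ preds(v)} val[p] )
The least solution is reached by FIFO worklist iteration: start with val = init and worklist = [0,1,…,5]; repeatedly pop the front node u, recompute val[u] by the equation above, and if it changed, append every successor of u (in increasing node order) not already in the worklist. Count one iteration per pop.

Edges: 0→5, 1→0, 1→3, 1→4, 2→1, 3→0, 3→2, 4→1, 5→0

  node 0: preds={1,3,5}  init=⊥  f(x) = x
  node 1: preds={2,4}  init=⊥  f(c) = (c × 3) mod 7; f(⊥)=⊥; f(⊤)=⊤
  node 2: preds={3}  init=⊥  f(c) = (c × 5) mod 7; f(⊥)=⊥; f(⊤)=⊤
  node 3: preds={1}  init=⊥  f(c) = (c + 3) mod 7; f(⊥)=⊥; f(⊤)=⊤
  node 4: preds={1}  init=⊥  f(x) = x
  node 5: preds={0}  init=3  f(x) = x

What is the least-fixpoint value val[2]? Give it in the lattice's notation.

⊥

Trace (6 dequeues):
  [1] u=0 | in 3 | out 3 | prev ⊥ | push {}
  [2] u=1 | in ⊥ | out ⊥ | ==
  [3] u=2 | in ⊥ | out ⊥ | ==
  [4] u=3 | in ⊥ | out ⊥ | ==
  [5] u=4 | in ⊥ | out ⊥ | ==
  [6] u=5 | in 3 | out 3 | ==

Converged values:
  [0] 3
  [1] ⊥
  [2] ⊥
  [3] ⊥
  [4] ⊥
  [5] 3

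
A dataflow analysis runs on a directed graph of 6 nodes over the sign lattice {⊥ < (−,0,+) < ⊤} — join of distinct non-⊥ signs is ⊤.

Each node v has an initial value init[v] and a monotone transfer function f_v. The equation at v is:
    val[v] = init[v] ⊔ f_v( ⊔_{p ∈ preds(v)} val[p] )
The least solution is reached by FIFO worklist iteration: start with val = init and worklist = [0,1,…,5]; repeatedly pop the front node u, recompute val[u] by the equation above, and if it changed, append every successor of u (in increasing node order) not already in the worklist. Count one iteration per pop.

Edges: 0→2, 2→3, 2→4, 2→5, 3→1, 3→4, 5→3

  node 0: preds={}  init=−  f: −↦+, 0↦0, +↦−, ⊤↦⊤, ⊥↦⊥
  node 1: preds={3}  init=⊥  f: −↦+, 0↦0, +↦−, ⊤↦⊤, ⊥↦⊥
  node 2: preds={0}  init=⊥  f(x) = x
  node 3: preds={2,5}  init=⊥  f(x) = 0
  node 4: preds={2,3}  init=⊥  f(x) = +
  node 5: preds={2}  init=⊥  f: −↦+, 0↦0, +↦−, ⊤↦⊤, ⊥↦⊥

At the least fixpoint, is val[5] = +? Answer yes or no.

Iteration log — 8 steps:
  step 1. node 0  ⊔preds=⊥  new=−  stable
  step 2. node 1  ⊔preds=⊥  new=⊥  stable
  step 3. node 2  ⊔preds=−  new=−  old=⊥  +wl: 
  step 4. node 3  ⊔preds=−  new=0  old=⊥  +wl: 1
  step 5. node 4  ⊔preds=⊤  new=+  old=⊥  +wl: 
  step 6. node 5  ⊔preds=−  new=+  old=⊥  +wl: 3
  step 7. node 1  ⊔preds=0  new=0  old=⊥  +wl: 
  step 8. node 3  ⊔preds=⊤  new=0  stable

Least fixpoint reached:
  node 0: −
  node 1: 0
  node 2: −
  node 3: 0
  node 4: +
  node 5: +

yes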